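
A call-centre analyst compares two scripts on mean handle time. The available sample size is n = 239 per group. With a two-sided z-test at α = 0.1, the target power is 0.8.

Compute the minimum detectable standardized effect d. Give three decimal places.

d ≈ 0.227

Required noncentrality: δ = z_{0.05} + z_{0.20} = 1.645 + 0.842 = 2.486.
(The second rejection-region term Φ(−δ − z_{α/2}) is negligible and dropped.)
δ = d·√(n/2) ⇒ d = δ/√(n/2) = 2.486/√(239/2) = 0.2275.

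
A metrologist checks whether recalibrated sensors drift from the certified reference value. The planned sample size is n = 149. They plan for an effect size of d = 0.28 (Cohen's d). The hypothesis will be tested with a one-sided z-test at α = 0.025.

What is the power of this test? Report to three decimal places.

Power ≈ 0.928

Noncentrality parameter: δ = d·√n = 0.28 × √149 = 3.4178
One-sided α = 0.025 → critical value z_{0.025} = 1.960.
Power = P(Z > 1.960 − δ) = Φ(1.458) = 0.9276.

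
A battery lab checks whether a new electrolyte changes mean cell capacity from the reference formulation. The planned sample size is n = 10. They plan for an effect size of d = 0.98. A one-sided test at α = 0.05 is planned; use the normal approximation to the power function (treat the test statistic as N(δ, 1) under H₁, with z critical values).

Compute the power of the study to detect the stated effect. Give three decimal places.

Noncentrality parameter: δ = d·√n = 0.98 × √10 = 3.0990
Critical value for a one-sided test at α = 0.05: z_α = 1.645.
Power = P(Z > 1.645 − δ) = Φ(1.454) = 0.9271.

Power ≈ 0.927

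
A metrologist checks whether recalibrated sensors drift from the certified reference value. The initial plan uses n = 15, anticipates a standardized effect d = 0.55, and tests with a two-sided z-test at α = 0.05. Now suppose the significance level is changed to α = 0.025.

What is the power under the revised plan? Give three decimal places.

Power ≈ 0.456

δ = d·√n = 0.55 × √15 = 2.1301 (unchanged). New critical value: z_{0.0125} = 2.241.
Revised power = Φ(δ − 2.241) + Φ(−δ − 2.241) = Φ(-0.111) + Φ(-4.372) = 0.4557 + 0.0000 = 0.4557.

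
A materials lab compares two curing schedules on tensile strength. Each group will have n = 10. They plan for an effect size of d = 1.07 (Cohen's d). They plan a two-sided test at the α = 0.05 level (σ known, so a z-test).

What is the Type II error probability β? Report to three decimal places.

Noncentrality parameter: δ = d·√(n/2) = 1.07 × √(10/2) = 2.3926
Two-sided α = 0.05 → critical value z_{0.025} = 1.960.
Power = Φ(δ − 1.960) + Φ(−δ − 1.960) = Φ(0.433) + Φ(-4.353) = 0.6674 + 0.0000 = 0.6674.
Type II error: β = 1 − power = 1 − 0.6674 = 0.3326.

β ≈ 0.333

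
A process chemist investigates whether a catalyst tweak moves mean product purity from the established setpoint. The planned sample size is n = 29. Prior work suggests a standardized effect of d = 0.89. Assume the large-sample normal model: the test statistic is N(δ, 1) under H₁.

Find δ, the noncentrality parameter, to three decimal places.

The noncentrality parameter scales effect size by the design's sample-size factor: δ = d·√n = 0.89 × √29 = 4.7928

δ ≈ 4.793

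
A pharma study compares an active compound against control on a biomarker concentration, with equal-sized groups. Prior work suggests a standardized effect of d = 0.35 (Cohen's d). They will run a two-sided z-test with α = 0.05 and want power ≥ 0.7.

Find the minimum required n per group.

n = 101 per group

For power 0.7 need Φ(δ − z_{0.025}) = 0.7, so δ = z_{0.025} + z_{0.30} = 1.960 + 0.524 = 2.484.
(The Φ(−δ − z_{α/2}) term is vanishingly small for δ > 0 and is dropped in the standard sample-size formula.)
δ = d·√(n/2) ⇒ n = 2(δ/d)² = 2 × (2.484 / 0.35)² = 100.77.
Round up to the next whole unit.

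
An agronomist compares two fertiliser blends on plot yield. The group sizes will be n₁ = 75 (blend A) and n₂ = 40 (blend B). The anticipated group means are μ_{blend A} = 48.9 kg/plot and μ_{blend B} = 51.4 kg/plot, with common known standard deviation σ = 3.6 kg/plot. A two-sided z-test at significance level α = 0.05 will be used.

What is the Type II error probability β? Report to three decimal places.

β ≈ 0.056

Standardized effect: d = |μ_{blend A} − μ_{blend B}| / σ = |48.9 − 51.4| / 3.6 = 0.6944
Noncentrality parameter: λ = d / √(1/n₁ + 1/n₂) = 0.6944 / √(1/75 + 1/40) = 3.5469
Two-sided α = 0.05 → critical value z_{0.025} = 1.960.
Power = Φ(λ − 1.960) + Φ(−λ − 1.960) = Φ(1.587) + Φ(-5.507) = 0.9437 + 0.0000 = 0.9437.
Type II error: β = 1 − power = 1 − 0.9437 = 0.0563.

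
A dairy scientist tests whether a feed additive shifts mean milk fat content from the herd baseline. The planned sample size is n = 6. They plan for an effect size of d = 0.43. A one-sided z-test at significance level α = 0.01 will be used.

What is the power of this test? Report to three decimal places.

Power ≈ 0.101

Noncentrality parameter: δ = d·√n = 0.43 × √6 = 1.0533
One-sided α = 0.01 → critical value z_{0.01} = 2.326.
Power = Φ(δ − 2.326) = Φ(-1.273) = 0.1015.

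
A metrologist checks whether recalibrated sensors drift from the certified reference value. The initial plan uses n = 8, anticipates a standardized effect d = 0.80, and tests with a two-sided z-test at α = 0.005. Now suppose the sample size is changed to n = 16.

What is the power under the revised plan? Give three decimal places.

Power ≈ 0.653

With n = 16: δ = d·√n = 0.80 × √16 = 3.2000. Critical value z_{0.0025} = 2.807.
Revised power = Φ(δ − 2.807) + Φ(−δ − 2.807) = Φ(0.393) + Φ(-6.007) = 0.6528 + 0.0000 = 0.6528.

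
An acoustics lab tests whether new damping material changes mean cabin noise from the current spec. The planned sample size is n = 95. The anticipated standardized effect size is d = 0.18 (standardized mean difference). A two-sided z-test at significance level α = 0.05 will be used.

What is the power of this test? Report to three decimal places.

Power ≈ 0.419

Noncentrality parameter: δ = d·√n = 0.18 × √95 = 1.7544
Critical value for a two-sided test at α = 0.05: z_{α/2} = 1.960.
Power = Φ(δ − 1.960) + Φ(−δ − 1.960) = Φ(-0.206) + Φ(-3.714) = 0.4186 + 0.0001 = 0.4187.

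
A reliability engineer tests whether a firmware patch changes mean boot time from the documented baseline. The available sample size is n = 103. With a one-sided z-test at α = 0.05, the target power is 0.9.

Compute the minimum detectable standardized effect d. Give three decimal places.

d ≈ 0.288

Need Φ(δ − 1.645) = 0.9, so δ = 1.645 + 1.282 = 2.926.
δ = d·√n ⇒ d = δ/√n = 2.926/√103 = 0.2883.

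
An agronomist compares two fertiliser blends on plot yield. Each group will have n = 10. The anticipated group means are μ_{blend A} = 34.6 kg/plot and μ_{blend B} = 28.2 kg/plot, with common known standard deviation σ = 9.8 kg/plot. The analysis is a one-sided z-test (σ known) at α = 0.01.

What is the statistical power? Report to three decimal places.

Standardized effect: d = |μ_{blend A} − μ_{blend B}| / σ = |34.6 − 28.2| / 9.8 = 0.6531
Noncentrality parameter: λ = d·√(n/2) = 0.6531 × √(10/2) = 1.4603
One-sided α = 0.01 → critical value z_{0.01} = 2.326.
Power = Φ(λ − 2.326) = Φ(-0.866) = 0.1932.

Power ≈ 0.193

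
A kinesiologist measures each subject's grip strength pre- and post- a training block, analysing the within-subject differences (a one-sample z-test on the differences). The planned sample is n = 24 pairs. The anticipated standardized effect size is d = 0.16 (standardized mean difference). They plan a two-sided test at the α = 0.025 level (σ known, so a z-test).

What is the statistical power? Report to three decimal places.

Power ≈ 0.074

Noncentrality parameter: δ = d·√n = 0.16 × √24 = 0.7838
Critical value for a two-sided test at α = 0.025: z_{α/2} = 2.241.
Power = Φ(δ − 2.241) + Φ(−δ − 2.241) = Φ(-1.458) + Φ(-3.025) = 0.0725 + 0.0012 = 0.0737.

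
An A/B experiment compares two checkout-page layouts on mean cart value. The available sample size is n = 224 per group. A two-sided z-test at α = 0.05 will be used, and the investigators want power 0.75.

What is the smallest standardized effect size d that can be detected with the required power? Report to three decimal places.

d ≈ 0.249

Need Φ(δ − 1.960) = 0.75, so δ = 1.960 + 0.674 = 2.634.
(The second rejection-region term Φ(−δ − z_{α/2}) is negligible and dropped.)
δ = d·√(n/2) ⇒ d = δ/√(n/2) = 2.634/√(224/2) = 0.2489.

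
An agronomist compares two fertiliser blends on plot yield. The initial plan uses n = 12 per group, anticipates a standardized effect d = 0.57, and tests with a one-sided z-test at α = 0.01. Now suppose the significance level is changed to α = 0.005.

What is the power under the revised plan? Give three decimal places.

δ = d·√(n/2) = 0.57 × √(12/2) = 1.3962 (unchanged). New critical value: z_{0.005} = 2.576.
Revised power = Φ(δ − 2.576) = Φ(-1.180) = 0.1191.

Power ≈ 0.119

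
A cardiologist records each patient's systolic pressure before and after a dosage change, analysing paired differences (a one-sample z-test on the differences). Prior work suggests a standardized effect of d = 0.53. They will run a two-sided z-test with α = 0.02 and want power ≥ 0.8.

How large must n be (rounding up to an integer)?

For power 0.8 need Φ(δ − z_{0.01}) = 0.8, so δ = z_{0.01} + z_{0.20} = 2.326 + 0.842 = 3.168.
(Ignoring the negligible lower-tail rejection probability gives the usual closed-form inversion.)
δ = d·√n ⇒ n = (δ/d)² = (3.168 / 0.53)² = 35.73.
Rounding up, n = 36.

n = 36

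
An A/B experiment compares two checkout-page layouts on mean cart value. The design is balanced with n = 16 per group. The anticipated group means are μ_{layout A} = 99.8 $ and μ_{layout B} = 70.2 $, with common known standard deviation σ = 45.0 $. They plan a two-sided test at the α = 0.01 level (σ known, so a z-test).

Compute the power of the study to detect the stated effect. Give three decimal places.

Power ≈ 0.237

Standardized effect: d = |μ_{layout A} − μ_{layout B}| / σ = |99.8 − 70.2| / 45.0 = 0.6578
Noncentrality parameter: δ = d·√(n/2) = 0.6578 × √(16/2) = 1.8605
Two-sided α = 0.01 → critical value z_{0.005} = 2.576.
Power = Φ(δ − 2.576) + Φ(−δ − 2.576) = Φ(-0.715) + Φ(-4.436) = 0.2372 + 0.0000 = 0.2372.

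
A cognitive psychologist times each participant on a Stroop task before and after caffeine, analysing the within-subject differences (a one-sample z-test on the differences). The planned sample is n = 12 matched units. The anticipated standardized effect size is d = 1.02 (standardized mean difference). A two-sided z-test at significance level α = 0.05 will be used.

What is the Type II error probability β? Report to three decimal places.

β ≈ 0.058

Noncentrality parameter: δ = d·√n = 1.02 × √12 = 3.5334
Critical value for a two-sided test at α = 0.05: z_{α/2} = 1.960.
Power = Φ(δ − 1.960) + Φ(−δ − 1.960) = Φ(1.573) + Φ(-5.493) = 0.9422 + 0.0000 = 0.9422.
Type II error: β = 1 − power = 1 − 0.9422 = 0.0578.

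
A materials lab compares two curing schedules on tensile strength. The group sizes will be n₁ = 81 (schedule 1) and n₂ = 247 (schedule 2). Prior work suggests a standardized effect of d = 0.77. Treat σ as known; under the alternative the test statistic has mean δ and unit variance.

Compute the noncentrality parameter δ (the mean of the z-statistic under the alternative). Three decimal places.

δ ≈ 6.014

δ = d / √(1/n₁ + 1/n₂) = 0.77 / √(1/81 + 1/247) = 6.0137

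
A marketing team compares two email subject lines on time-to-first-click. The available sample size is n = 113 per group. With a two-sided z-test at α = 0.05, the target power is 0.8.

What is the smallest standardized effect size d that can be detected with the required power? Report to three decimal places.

Required noncentrality: δ = z_{0.025} + z_{0.20} = 1.960 + 0.842 = 2.802.
(The second rejection-region term Φ(−δ − z_{α/2}) is negligible and dropped.)
δ = d·√(n/2) ⇒ d = δ/√(n/2) = 2.802/√(113/2) = 0.3727.

d ≈ 0.373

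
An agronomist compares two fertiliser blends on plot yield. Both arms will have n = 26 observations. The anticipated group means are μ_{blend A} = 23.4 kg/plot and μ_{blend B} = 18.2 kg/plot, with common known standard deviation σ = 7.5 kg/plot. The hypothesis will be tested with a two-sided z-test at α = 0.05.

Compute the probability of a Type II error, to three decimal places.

β ≈ 0.295

Standardized effect: d = |μ_{blend A} − μ_{blend B}| / σ = |23.4 − 18.2| / 7.5 = 0.6933
Noncentrality parameter: δ = d·√(n/2) = 0.6933 × √(26/2) = 2.4998
Two-sided α = 0.05 → critical value z_{0.025} = 1.960.
Power = Φ(δ − 1.960) + Φ(−δ − 1.960) = Φ(0.540) + Φ(-4.460) = 0.7054 + 0.0000 = 0.7054.
Type II error: β = 1 − power = 1 − 0.7054 = 0.2946.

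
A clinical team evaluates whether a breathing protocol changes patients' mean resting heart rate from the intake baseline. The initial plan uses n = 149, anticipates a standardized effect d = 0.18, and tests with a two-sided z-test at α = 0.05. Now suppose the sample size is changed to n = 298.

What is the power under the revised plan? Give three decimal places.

Power ≈ 0.874

With n = 298: δ = d·√n = 0.18 × √298 = 3.1073. Critical value z_{0.025} = 1.960.
Revised power = Φ(δ − 1.960) + Φ(−δ − 1.960) = Φ(1.147) + Φ(-5.067) = 0.8744 + 0.0000 = 0.8744.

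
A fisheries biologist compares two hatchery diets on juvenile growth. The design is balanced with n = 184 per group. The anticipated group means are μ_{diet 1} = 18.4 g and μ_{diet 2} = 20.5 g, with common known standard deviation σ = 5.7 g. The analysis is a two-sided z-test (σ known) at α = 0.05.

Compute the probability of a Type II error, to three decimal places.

β ≈ 0.058

Standardized effect: d = |μ_{diet 1} − μ_{diet 2}| / σ = |18.4 − 20.5| / 5.7 = 0.3684
Noncentrality parameter: δ = d·√(n/2) = 0.3684 × √(184/2) = 3.5338
Critical value for a two-sided test at α = 0.05: z_{α/2} = 1.960.
Power = Φ(δ − 1.960) + Φ(−δ − 1.960) = Φ(1.574) + Φ(-5.494) = 0.9422 + 0.0000 = 0.9422.
Type II error: β = 1 − power = 1 − 0.9422 = 0.0578.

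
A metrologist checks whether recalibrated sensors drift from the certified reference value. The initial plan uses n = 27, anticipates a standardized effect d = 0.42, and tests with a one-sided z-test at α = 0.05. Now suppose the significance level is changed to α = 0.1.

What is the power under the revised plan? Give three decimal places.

δ = d·√n = 0.42 × √27 = 2.1824 (unchanged). New critical value: z_{0.1} = 1.282.
Revised power = P(Z > 1.282 − δ) = Φ(0.901) = 0.8162.

Power ≈ 0.816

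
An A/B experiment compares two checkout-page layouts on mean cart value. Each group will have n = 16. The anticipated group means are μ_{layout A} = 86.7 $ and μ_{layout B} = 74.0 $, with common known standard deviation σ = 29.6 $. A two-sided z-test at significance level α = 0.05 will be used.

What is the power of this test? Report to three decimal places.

Power ≈ 0.228

Standardized effect: d = |μ_{layout A} − μ_{layout B}| / σ = |86.7 − 74.0| / 29.6 = 0.4291
Noncentrality parameter: δ = d·√(n/2) = 0.4291 × √(16/2) = 1.2135
Critical value for a two-sided test at α = 0.05: z_{α/2} = 1.960.
Power = Φ(δ − 1.960) + Φ(−δ − 1.960) = Φ(-0.746) + Φ(-3.174) = 0.2277 + 0.0008 = 0.2285.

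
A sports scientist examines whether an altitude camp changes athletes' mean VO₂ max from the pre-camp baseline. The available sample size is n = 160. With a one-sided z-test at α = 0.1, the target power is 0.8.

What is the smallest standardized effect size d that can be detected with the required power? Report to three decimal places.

Need Φ(δ − 1.282) = 0.8, so δ = 1.282 + 0.842 = 2.123.
δ = d·√n ⇒ d = δ/√n = 2.123/√160 = 0.1679.

d ≈ 0.168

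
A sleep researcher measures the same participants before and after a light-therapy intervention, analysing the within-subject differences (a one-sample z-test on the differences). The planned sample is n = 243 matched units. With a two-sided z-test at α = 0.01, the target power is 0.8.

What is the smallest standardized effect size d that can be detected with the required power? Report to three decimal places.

Need Φ(δ − 2.576) = 0.8, so δ = 2.576 + 0.842 = 3.417.
(Lower-tail contribution to power is negligible for δ > 0.)
δ = d·√n ⇒ d = δ/√n = 3.417/√243 = 0.2192.

d ≈ 0.219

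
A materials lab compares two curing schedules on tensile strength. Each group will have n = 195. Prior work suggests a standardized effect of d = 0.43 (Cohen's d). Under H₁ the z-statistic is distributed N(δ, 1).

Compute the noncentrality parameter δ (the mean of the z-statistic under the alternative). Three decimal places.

The noncentrality parameter scales effect size by the design's sample-size factor: δ = d·√(n/2) = 0.43 × √(195/2) = 4.2459

δ ≈ 4.246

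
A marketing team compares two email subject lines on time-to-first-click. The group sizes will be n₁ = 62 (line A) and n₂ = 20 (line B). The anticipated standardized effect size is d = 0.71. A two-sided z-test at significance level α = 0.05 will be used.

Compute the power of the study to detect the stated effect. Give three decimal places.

Power ≈ 0.788

Noncentrality parameter: δ = d / √(1/n₁ + 1/n₂) = 0.71 / √(1/62 + 1/20) = 2.7610
Critical value for a two-sided test at α = 0.05: z_{α/2} = 1.960.
Power = Φ(δ − 1.960) + Φ(−δ − 1.960) = Φ(0.801) + Φ(-4.721) = 0.7884 + 0.0000 = 0.7884.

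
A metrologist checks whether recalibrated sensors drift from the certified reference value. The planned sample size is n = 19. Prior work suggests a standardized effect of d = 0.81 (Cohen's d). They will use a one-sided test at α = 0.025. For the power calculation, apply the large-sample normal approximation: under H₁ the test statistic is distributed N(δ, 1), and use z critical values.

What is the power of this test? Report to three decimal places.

Power ≈ 0.942

Noncentrality parameter: δ = d·√n = 0.81 × √19 = 3.5307
Critical value for a one-sided test at α = 0.025: z_α = 1.960.
Power = P(Z > 1.960 − δ) = Φ(1.571) = 0.9419.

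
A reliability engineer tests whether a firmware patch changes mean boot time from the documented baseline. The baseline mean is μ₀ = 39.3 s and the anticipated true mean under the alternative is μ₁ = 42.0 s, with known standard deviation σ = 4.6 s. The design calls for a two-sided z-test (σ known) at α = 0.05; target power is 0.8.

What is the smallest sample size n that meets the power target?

n = 23

Standardized effect: d = |μ₁ − μ₀| / σ = |42.0 − 39.3| / 4.6 = 0.5870
Set Φ(δ − 1.960) = 0.8; then δ − 1.960 = Φ⁻¹(0.8) = 0.842, giving δ = 2.802.
(For δ > 0 the lower-tail rejection region contributes negligibly to power, so the one-term inversion is standard.)
δ = d·√n ⇒ n = (δ/d)² = (2.802 / 0.5870)² = 22.78.
Rounding up, n = 23.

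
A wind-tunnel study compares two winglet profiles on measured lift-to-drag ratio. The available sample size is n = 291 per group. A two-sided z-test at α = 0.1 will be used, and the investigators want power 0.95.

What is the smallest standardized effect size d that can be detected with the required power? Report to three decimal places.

d ≈ 0.273

Required noncentrality: δ = z_{0.05} + z_{0.05} = 1.645 + 1.645 = 3.290.
(Lower-tail contribution to power is negligible for δ > 0.)
δ = d·√(n/2) ⇒ d = δ/√(n/2) = 3.290/√(291/2) = 0.2727.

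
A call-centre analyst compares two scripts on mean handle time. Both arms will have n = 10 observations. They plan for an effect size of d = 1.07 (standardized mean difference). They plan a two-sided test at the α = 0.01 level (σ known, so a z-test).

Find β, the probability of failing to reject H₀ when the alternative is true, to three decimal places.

β ≈ 0.573

Noncentrality parameter: δ = d·√(n/2) = 1.07 × √(10/2) = 2.3926
Critical value for a two-sided test at α = 0.01: z_{α/2} = 2.576.
Power = Φ(δ − 2.576) + Φ(−δ − 2.576) = Φ(-0.183) + Φ(-4.968) = 0.4273 + 0.0000 = 0.4273.
Type II error: β = 1 − power = 1 − 0.4273 = 0.5727.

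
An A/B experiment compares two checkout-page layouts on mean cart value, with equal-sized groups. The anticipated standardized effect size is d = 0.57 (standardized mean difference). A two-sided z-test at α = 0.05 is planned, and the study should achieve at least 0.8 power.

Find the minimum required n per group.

Set Φ(δ − 1.960) = 0.8; then δ − 1.960 = Φ⁻¹(0.8) = 0.842, giving δ = 2.802.
(Ignoring the negligible lower-tail rejection probability gives the usual closed-form inversion.)
δ = d·√(n/2) ⇒ n = 2(δ/d)² = 2 × (2.802 / 0.57)² = 48.32.
Round up to the next whole unit.

n = 49 per group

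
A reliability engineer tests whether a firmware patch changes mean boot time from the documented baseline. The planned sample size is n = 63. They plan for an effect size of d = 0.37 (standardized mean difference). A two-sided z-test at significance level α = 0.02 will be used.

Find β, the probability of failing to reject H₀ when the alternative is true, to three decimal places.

Noncentrality parameter: δ = d·√n = 0.37 × √63 = 2.9368
Critical value for a two-sided test at α = 0.02: z_{α/2} = 2.326.
Power = Φ(δ − 2.326) + Φ(−δ − 2.326) = Φ(0.610) + Φ(-5.263) = 0.7292 + 0.0000 = 0.7292.
Type II error: β = 1 − power = 1 − 0.7292 = 0.2708.

β ≈ 0.271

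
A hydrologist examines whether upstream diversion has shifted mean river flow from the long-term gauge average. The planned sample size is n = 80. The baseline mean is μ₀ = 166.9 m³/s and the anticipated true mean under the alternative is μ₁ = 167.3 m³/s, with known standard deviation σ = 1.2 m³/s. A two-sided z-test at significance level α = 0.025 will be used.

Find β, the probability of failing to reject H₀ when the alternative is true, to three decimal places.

Standardized effect: d = |μ₁ − μ₀| / σ = |167.3 − 166.9| / 1.2 = 0.3333
Noncentrality parameter: δ = d·√n = 0.3333 × √80 = 2.9814
Critical value for a two-sided test at α = 0.025: z_{α/2} = 2.241.
Power = Φ(δ − 2.241) + Φ(−δ − 2.241) = Φ(0.740) + Φ(-5.223) = 0.7704 + 0.0000 = 0.7704.
Type II error: β = 1 − power = 1 − 0.7704 = 0.2296.

β ≈ 0.230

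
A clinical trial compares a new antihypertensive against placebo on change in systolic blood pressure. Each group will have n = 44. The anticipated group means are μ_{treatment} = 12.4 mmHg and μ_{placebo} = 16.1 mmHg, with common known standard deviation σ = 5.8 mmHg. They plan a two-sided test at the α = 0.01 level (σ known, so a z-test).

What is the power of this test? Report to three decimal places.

Power ≈ 0.661

Standardized effect: d = |μ_{treatment} − μ_{placebo}| / σ = |12.4 − 16.1| / 5.8 = 0.6379
Noncentrality parameter: δ = d·√(n/2) = 0.6379 × √(44/2) = 2.9922
Critical value for a two-sided test at α = 0.01: z_{α/2} = 2.576.
Power = Φ(δ − 2.576) + Φ(−δ − 2.576) = Φ(0.416) + Φ(-5.568) = 0.6614 + 0.0000 = 0.6614.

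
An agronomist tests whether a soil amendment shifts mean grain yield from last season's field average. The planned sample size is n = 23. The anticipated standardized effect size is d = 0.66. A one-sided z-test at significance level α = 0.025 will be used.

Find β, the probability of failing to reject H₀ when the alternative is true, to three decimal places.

β ≈ 0.114

Noncentrality parameter: δ = d·√n = 0.66 × √23 = 3.1652
Critical value for a one-sided test at α = 0.025: z_α = 1.960.
Power = P(Z > 1.960 − δ) = Φ(1.205) = 0.8860.
Type II error: β = 1 − power = 1 − 0.8860 = 0.1140.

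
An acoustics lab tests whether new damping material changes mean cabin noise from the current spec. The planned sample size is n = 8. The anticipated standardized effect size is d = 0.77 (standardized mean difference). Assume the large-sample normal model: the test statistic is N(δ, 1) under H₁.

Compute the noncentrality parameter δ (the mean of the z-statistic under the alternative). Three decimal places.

δ = d·√n = 0.77 × √8 = 2.1779

δ ≈ 2.178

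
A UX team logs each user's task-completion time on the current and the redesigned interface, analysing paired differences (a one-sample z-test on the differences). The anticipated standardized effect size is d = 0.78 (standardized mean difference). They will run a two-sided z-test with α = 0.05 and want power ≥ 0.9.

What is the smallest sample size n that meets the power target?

n = 18

Set Φ(δ − 1.960) = 0.9; then δ − 1.960 = Φ⁻¹(0.9) = 1.282, giving δ = 3.242.
(The Φ(−δ − z_{α/2}) term is vanishingly small for δ > 0 and is dropped in the standard sample-size formula.)
δ = d·√n ⇒ n = (δ/d)² = (3.242 / 0.78)² = 17.27.
Rounding up, n = 18.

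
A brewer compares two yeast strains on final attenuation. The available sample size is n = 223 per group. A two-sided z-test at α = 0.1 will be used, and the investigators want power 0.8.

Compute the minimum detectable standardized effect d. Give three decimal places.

Need Φ(δ − 1.645) = 0.8, so δ = 1.645 + 0.842 = 2.486.
(The second rejection-region term Φ(−δ − z_{α/2}) is negligible and dropped.)
δ = d·√(n/2) ⇒ d = δ/√(n/2) = 2.486/√(223/2) = 0.2355.

d ≈ 0.235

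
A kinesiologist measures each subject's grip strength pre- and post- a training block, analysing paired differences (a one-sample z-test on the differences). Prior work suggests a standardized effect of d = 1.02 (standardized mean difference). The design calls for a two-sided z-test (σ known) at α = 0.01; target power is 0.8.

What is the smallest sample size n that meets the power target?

For power 0.8 need Φ(δ − z_{0.005}) = 0.8, so δ = z_{0.005} + z_{0.20} = 2.576 + 0.842 = 3.417.
(For δ > 0 the lower-tail rejection region contributes negligibly to power, so the one-term inversion is standard.)
δ = d·√n ⇒ n = (δ/d)² = (3.417 / 1.02)² = 11.23.
Round up to the next whole unit.

n = 12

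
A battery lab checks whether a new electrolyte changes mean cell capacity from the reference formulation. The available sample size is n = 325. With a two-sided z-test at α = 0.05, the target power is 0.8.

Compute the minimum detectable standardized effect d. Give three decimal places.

d ≈ 0.155

Need Φ(δ − 1.960) = 0.8, so δ = 1.960 + 0.842 = 2.802.
(Lower-tail contribution to power is negligible for δ > 0.)
δ = d·√n ⇒ d = δ/√n = 2.802/√325 = 0.1554.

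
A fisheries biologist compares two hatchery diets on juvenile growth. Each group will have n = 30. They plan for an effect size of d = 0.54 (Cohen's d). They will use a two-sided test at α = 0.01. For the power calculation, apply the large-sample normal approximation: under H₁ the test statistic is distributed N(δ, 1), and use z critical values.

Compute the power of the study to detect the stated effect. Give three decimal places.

Power ≈ 0.314

Noncentrality parameter: δ = d·√(n/2) = 0.54 × √(30/2) = 2.0914
Two-sided α = 0.01 → critical value z_{0.005} = 2.576.
Power = Φ(δ − 2.576) + Φ(−δ − 2.576) = Φ(-0.484) + Φ(-4.667) = 0.3140 + 0.0000 = 0.3140.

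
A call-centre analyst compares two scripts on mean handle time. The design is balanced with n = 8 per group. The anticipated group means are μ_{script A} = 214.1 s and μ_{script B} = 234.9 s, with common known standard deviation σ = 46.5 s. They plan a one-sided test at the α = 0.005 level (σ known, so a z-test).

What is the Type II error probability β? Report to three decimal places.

Standardized effect: d = |μ_{script A} − μ_{script B}| / σ = |214.1 − 234.9| / 46.5 = 0.4473
Noncentrality parameter: δ = d·√(n/2) = 0.4473 × √(8/2) = 0.8946
Critical value for a one-sided test at α = 0.005: z_α = 2.576.
Power = Φ(δ − 2.576) = Φ(-1.681) = 0.0464.
Type II error: β = 1 − power = 1 − 0.0464 = 0.9536.

β ≈ 0.954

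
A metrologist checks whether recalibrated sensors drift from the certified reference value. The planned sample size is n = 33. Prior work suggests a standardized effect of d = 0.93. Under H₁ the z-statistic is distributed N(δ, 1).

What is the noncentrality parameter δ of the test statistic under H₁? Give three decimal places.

The noncentrality parameter scales effect size by the design's sample-size factor: δ = d·√n = 0.93 × √33 = 5.3424

δ ≈ 5.342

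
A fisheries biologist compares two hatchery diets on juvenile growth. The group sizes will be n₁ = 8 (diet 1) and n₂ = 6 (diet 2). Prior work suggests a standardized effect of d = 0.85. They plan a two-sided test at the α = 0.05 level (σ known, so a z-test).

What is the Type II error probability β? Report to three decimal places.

Noncentrality parameter: δ = d / √(1/n₁ + 1/n₂) = 0.85 / √(1/8 + 1/6) = 1.5739
Critical value for a two-sided test at α = 0.05: z_{α/2} = 1.960.
Power = Φ(δ − 1.960) + Φ(−δ − 1.960) = Φ(-0.386) + Φ(-3.534) = 0.3497 + 0.0002 = 0.3499.
Type II error: β = 1 − power = 1 − 0.3499 = 0.6501.

β ≈ 0.650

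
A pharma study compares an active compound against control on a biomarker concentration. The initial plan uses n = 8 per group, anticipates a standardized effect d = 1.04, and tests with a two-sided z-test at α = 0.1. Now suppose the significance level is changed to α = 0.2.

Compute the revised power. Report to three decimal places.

δ = d·√(n/2) = 1.04 × √(8/2) = 2.0800 (unchanged). New critical value: z_{0.1} = 1.282.
Revised power = Φ(δ − 1.282) + Φ(−δ − 1.282) = Φ(0.798) + Φ(-3.362) = 0.7877 + 0.0004 = 0.7881.

Power ≈ 0.788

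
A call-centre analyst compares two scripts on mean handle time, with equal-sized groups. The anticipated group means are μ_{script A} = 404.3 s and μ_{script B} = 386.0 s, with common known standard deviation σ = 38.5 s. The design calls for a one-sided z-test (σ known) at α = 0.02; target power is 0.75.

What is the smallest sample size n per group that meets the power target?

n = 66 per group

Standardized effect: d = |μ_{script A} − μ_{script B}| / σ = |404.3 − 386.0| / 38.5 = 0.4753
Set Φ(δ − 2.054) = 0.75; then δ − 2.054 = Φ⁻¹(0.75) = 0.674, giving δ = 2.728.
δ = d·√(n/2) ⇒ n = 2(δ/d)² = 2 × (2.728 / 0.4753)² = 65.89.
Round up to the next whole unit.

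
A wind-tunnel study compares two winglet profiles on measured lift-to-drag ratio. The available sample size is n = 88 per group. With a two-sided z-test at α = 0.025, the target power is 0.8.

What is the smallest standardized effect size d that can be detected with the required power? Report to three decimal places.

Required noncentrality: δ = z_{0.0125} + z_{0.20} = 2.241 + 0.842 = 3.083.
(The second rejection-region term Φ(−δ − z_{α/2}) is negligible and dropped.)
δ = d·√(n/2) ⇒ d = δ/√(n/2) = 3.083/√(88/2) = 0.4648.

d ≈ 0.465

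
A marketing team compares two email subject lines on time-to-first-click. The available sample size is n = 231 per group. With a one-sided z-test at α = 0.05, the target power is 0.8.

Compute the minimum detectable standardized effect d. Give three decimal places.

d ≈ 0.231

Need Φ(δ − 1.645) = 0.8, so δ = 1.645 + 0.842 = 2.486.
δ = d·√(n/2) ⇒ d = δ/√(n/2) = 2.486/√(231/2) = 0.2314.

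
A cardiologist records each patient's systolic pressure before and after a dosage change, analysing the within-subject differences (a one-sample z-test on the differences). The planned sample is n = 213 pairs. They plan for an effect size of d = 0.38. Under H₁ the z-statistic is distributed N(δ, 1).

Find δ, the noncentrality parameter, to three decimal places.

δ = d·√n = 0.38 × √213 = 5.5459

δ ≈ 5.546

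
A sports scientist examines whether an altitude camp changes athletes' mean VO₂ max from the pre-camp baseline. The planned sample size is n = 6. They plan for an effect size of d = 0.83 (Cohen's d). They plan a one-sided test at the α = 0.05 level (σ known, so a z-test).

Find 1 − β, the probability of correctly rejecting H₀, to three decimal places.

Power ≈ 0.651

Noncentrality parameter: λ = d·√n = 0.83 × √6 = 2.0331
Critical value for a one-sided test at α = 0.05: z_α = 1.645.
Power = Φ(λ − 1.645) = Φ(0.388) = 0.6511.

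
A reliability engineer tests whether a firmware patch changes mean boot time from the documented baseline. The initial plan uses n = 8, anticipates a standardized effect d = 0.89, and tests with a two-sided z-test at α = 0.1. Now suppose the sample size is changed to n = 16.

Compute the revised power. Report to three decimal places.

With n = 16: δ = d·√n = 0.89 × √16 = 3.5600. Critical value z_{0.05} = 1.645.
Revised power = Φ(δ − 1.645) + Φ(−δ − 1.645) = Φ(1.915) + Φ(-5.205) = 0.9723 + 0.0000 = 0.9723.

Power ≈ 0.972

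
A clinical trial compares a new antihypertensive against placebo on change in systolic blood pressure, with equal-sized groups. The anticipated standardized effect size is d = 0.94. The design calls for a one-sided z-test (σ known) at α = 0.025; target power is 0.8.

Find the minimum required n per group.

n = 18 per group

For power 0.8 need Φ(δ − z_{0.025}) = 0.8, so δ = z_{0.025} + z_{0.20} = 1.960 + 0.842 = 2.802.
δ = d·√(n/2) ⇒ n = 2(δ/d)² = 2 × (2.802 / 0.94)² = 17.77.
Rounding up, n = 18 per group.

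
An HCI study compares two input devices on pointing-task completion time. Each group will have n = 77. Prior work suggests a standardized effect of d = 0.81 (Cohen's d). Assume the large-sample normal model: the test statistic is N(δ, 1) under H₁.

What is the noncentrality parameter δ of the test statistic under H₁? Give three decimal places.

δ = d·√(n/2) = 0.81 × √(77/2) = 5.0259

δ ≈ 5.026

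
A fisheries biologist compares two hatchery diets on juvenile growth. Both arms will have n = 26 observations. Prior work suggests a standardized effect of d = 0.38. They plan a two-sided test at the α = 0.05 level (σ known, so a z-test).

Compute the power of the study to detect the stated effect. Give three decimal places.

Power ≈ 0.278

Noncentrality parameter: δ = d·√(n/2) = 0.38 × √(26/2) = 1.3701
Two-sided α = 0.05 → critical value z_{0.025} = 1.960.
Power = Φ(δ − 1.960) + Φ(−δ − 1.960) = Φ(-0.590) + Φ(-3.330) = 0.2776 + 0.0004 = 0.2781.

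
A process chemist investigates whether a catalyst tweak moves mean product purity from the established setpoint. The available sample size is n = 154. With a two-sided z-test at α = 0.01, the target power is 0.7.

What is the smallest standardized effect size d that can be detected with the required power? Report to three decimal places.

d ≈ 0.250

Required noncentrality: δ = z_{0.005} + z_{0.30} = 2.576 + 0.524 = 3.100.
(Lower-tail contribution to power is negligible for δ > 0.)
δ = d·√n ⇒ d = δ/√n = 3.100/√154 = 0.2498.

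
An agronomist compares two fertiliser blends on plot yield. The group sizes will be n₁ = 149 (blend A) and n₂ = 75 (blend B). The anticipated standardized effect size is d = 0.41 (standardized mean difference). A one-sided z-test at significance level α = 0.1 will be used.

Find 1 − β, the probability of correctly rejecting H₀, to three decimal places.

Noncentrality parameter: δ = d / √(1/n₁ + 1/n₂) = 0.41 / √(1/149 + 1/75) = 2.8959
Critical value for a one-sided test at α = 0.1: z_α = 1.282.
Power = P(Z > 1.282 − δ) = Φ(1.614) = 0.9468.

Power ≈ 0.947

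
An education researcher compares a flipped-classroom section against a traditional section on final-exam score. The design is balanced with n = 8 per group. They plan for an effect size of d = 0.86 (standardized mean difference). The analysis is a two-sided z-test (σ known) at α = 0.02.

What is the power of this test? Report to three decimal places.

Power ≈ 0.272

Noncentrality parameter: δ = d·√(n/2) = 0.86 × √(8/2) = 1.7200
Two-sided α = 0.02 → critical value z_{0.01} = 2.326.
Power = Φ(δ − 2.326) + Φ(−δ − 2.326) = Φ(-0.606) + Φ(-4.046) = 0.2721 + 0.0000 = 0.2722.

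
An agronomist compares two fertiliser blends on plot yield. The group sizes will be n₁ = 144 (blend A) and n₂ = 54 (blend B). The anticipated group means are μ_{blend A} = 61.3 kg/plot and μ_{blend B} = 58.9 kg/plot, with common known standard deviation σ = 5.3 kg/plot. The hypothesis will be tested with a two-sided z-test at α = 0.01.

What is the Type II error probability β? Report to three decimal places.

Standardized effect: d = |μ_{blend A} − μ_{blend B}| / σ = |61.3 − 58.9| / 5.3 = 0.4528
Noncentrality parameter: δ = d / √(1/n₁ + 1/n₂) = 0.4528 / √(1/144 + 1/54) = 2.8378
Critical value for a two-sided test at α = 0.01: z_{α/2} = 2.576.
Power = Φ(δ − 2.576) + Φ(−δ − 2.576) = Φ(0.262) + Φ(-5.414) = 0.6033 + 0.0000 = 0.6033.
Type II error: β = 1 − power = 1 − 0.6033 = 0.3967.

β ≈ 0.397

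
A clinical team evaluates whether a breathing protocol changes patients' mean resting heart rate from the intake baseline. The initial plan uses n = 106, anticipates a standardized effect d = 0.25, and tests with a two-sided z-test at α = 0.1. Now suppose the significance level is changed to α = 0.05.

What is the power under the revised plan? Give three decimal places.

Power ≈ 0.730

δ = d·√n = 0.25 × √106 = 2.5739 (unchanged). New critical value: z_{0.025} = 1.960.
Revised power = Φ(δ − 1.960) + Φ(−δ − 1.960) = Φ(0.614) + Φ(-4.534) = 0.7304 + 0.0000 = 0.7304.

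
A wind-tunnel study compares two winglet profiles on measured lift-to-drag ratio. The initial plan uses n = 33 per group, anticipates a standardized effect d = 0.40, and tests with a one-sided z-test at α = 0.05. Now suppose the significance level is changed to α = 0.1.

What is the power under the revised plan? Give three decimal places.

Power ≈ 0.634

δ = d·√(n/2) = 0.40 × √(33/2) = 1.6248 (unchanged). New critical value: z_{0.1} = 1.282.
Revised power = Φ(δ − 1.282) = Φ(0.343) = 0.6343.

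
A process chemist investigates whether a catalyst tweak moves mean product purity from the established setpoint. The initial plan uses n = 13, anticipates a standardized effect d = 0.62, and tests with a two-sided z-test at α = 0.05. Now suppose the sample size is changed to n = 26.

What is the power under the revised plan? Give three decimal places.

With n = 26: δ = d·√n = 0.62 × √26 = 3.1614. Critical value z_{0.025} = 1.960.
Revised power = Φ(δ − 1.960) + Φ(−δ − 1.960) = Φ(1.201) + Φ(-5.121) = 0.8852 + 0.0000 = 0.8852.

Power ≈ 0.885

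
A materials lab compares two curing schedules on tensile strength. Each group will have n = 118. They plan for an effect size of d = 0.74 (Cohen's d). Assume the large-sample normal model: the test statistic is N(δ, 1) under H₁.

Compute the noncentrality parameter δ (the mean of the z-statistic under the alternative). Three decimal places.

The noncentrality parameter scales effect size by the design's sample-size factor: δ = d·√(n/2) = 0.74 × √(118/2) = 5.6840

δ ≈ 5.684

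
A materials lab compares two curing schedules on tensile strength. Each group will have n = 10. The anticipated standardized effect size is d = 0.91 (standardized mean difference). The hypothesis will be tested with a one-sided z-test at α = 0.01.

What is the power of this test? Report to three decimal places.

Noncentrality parameter: δ = d·√(n/2) = 0.91 × √(10/2) = 2.0348
One-sided α = 0.01 → critical value z_{0.01} = 2.326.
Power = P(Z > 2.326 − δ) = Φ(-0.292) = 0.3853.

Power ≈ 0.385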